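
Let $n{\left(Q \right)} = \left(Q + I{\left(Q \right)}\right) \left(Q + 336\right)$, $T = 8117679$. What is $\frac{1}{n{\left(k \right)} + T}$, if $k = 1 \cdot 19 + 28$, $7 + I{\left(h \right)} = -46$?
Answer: $\frac{1}{8115381} \approx 1.2322 \cdot 10^{-7}$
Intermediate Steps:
$I{\left(h \right)} = -53$ ($I{\left(h \right)} = -7 - 46 = -53$)
$k = 47$ ($k = 19 + 28 = 47$)
$n{\left(Q \right)} = \left(-53 + Q\right) \left(336 + Q\right)$ ($n{\left(Q \right)} = \left(Q - 53\right) \left(Q + 336\right) = \left(-53 + Q\right) \left(336 + Q\right)$)
$\frac{1}{n{\left(k \right)} + T} = \frac{1}{\left(-17808 + 47^{2} + 283 \cdot 47\right) + 8117679} = \frac{1}{\left(-17808 + 2209 + 13301\right) + 8117679} = \frac{1}{-2298 + 8117679} = \frac{1}{8115381}$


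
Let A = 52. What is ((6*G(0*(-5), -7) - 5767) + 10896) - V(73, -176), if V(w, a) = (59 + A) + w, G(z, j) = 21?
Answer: 5071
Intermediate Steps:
V(w, a) = 111 + w (V(w, a) = (59 + 52) + w = 111 + w)
((6*G(0*(-5), -7) - 5767) + 10896) - V(73, -176) = ((6*21 - 5767) + 10896) - (111 + 73) = ((126 - 5767) + 10896) - 1*184 = (-5641 + 10896) - 184 = 5255 - 184 = 5071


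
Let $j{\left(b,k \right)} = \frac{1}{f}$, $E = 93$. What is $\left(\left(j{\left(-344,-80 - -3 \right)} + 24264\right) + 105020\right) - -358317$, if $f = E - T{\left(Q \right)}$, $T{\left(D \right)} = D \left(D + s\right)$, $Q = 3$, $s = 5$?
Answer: $\frac{33644470}{69} \approx 4.876 \cdot 10^{5}$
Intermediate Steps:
$T{\left(D \right)} = D \left(5 + D\right)$ ($T{\left(D \right)} = D \left(D + 5\right) = D \left(5 + D\right)$)
$f = 69$ ($f = 93 - 3 \left(5 + 3\right) = 93 - 3 \cdot 8 = 93 - 24 = 69$)
$j{\left(b,k \right)} = \frac{1}{69}$
$\left(\left(j{\left(-344,-80 - -3 \right)} + 24264\right) + 105020\right) - -358317 = \left(\left(\frac{1}{69} + 24264\right) + 105020\right) - -358317 = \left(\frac{1674217}{69} + 105020\right) + 358317 = \frac{8920597}{69} + 358317 = \frac{33644470}{69}$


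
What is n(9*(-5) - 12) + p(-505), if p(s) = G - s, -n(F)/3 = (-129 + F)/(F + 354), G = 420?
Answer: 30587/33 ≈ 926.88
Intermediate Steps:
n(F) = -3*(-129 + F)/(354 + F) (n(F) = -3*(-129 + F)/(F + 354) = -3*(-129 + F)/(354 + F))
p(s) = 420 - s
n(9*(-5) - 12) + p(-505) = 3*(129 - (9*(-5) - 12))/(354 + (9*(-5) - 12)) + (420 - 1*(-505)) = 3*(129 - (-45 - 12))/(354 + (-45 - 12)) + (420 + 505) = 3*(129 - 1*(-57))/(354 - 57) + 925 = 3*(129 + 57)/297 + 925 = 3*(1/297)*186 + 925 = 62/33 + 925 = 30587/33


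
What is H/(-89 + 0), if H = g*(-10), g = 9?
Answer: 90/89 ≈ 1.0112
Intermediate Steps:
H = -90 (H = 9*(-10) = -90)
H/(-89 + 0) = -90/(-89 + 0) = -90/(-89) = -1/89*(-90) = 90/89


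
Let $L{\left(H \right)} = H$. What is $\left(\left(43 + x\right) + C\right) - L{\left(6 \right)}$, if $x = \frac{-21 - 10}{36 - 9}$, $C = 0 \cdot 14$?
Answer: $\frac{968}{27} \approx 35.852$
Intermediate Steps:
$C = 0$
$x = - \frac{31}{27} \approx -1.1481$
$\left(\left(43 + x\right) + C\right) - L{\left(6 \right)} = \left(\left(43 - \frac{31}{27}\right) + 0\right) - 6 = \left(\frac{1130}{27} + 0\right) - 6 = \frac{1130}{27} - 6 = \frac{968}{27}$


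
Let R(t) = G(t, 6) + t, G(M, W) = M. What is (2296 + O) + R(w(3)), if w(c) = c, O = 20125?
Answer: 22427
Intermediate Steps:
R(t) = 2*t (R(t) = t + t = 2*t)
(2296 + O) + R(w(3)) = (2296 + 20125) + 2*3 = 22421 + 6 = 22427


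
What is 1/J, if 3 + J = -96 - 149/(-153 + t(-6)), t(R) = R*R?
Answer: -117/11434 ≈ -0.010233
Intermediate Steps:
t(R) = R**2
J = -11434/117 (J = -3 + (-96 - 149/(-153 + (-6)**2)) = -3 + (-96 - 149/(-153 + 36)) = -3 + (-96 - 149/(-117)) = -3 + (-96 - 1/117*(-149)) = -3 + (-96 + 149/117) = -3 - 11083/117 = -11434/117 ≈ -97.726)
1/J = 1/(-11434/117) = -117/11434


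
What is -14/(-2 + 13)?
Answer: -14/11 ≈ -1.2727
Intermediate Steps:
-14/(-2 + 13) = -14/11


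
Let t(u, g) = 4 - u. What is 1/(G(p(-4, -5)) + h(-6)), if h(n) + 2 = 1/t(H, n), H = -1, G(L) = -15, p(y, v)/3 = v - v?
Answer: -5/84 ≈ -0.059524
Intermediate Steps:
p(y, v) = 0 (p(y, v) = 3*(v - v) = 3*0 = 0)
h(n) = -9/5 (h(n) = -2 + 1/(4 - 1*(-1)) = -2 + 1/(4 + 1) = -2 + 1/5 = -9/5)
1/(G(p(-4, -5)) + h(-6)) = 1/(-15 - 9/5) = 1/(-84/5) = -5/84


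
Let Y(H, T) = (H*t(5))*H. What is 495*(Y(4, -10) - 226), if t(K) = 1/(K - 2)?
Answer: -109230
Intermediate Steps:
t(K) = 1/(-2 + K)
Y(H, T) = H**2/3 (Y(H, T) = (H/(-2 + 5))*H = (H/3)*H = H**2/3)
495*(Y(4, -10) - 226) = 495*((1/3)*4**2 - 226) = 495*((1/3)*16 - 226) = 495*(16/3 - 226) = 495*(-662/3) = -109230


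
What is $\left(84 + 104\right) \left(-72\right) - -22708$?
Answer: $9172$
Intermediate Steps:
$\left(84 + 104\right) \left(-72\right) - -22708 = 188 \left(-72\right) + 22708 = -13536 + 22708 = 9172$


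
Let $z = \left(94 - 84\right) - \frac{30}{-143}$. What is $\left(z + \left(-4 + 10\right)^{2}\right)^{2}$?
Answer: $\frac{43665664}{20449} \approx 2135.3$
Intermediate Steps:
$z = \frac{1460}{143}$ ($z = 10 - - \frac{30}{143} = 10 + \frac{30}{143} = \frac{1460}{143} \approx 10.21$)
$\left(z + \left(-4 + 10\right)^{2}\right)^{2} = \left(\frac{1460}{143} + \left(-4 + 10\right)^{2}\right)^{2} = \left(\frac{1460}{143} + 6^{2}\right)^{2} = \left(\frac{1460}{143} + 36\right)^{2} = \left(\frac{6608}{143}\right)^{2} = \frac{43665664}{20449}$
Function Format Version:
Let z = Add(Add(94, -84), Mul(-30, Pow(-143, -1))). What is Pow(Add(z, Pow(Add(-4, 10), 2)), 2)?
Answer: Rational(43665664, 20449) ≈ 2135.3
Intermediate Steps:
z = Rational(1460, 143) (z = Add(10, Mul(-30, Rational(-1, 143))) = Add(10, Rational(30, 143)) = Rational(1460, 143) ≈ 10.210)
Pow(Add(z, Pow(Add(-4, 10), 2)), 2) = Pow(Add(Rational(1460, 143), Pow(Add(-4, 10), 2)), 2) = Pow(Add(Rational(1460, 143), Pow(6, 2)), 2) = Pow(Add(Rational(1460, 143), 36), 2) = Pow(Rational(6608, 143), 2) = Rational(43665664, 20449)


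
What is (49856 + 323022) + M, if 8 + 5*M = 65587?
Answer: 1929969/5 ≈ 3.8599e+5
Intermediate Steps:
M = 65579/5 (M = -8/5 + (⅕)*65587 = -8/5 + 65587/5 = 65579/5 ≈ 13116.)
(49856 + 323022) + M = (49856 + 323022) + 65579/5 = 372878 + 65579/5 = 1929969/5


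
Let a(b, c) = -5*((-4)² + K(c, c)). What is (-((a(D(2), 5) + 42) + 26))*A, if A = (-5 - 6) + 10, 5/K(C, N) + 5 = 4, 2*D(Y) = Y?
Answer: 13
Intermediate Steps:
D(Y) = Y/2
K(C, N) = -5 (K(C, N) = 5/(-5 + 4) = 5/(-1) = 5*(-1) = -5)
a(b, c) = -55 (a(b, c) = -5*((-4)² - 5) = -5*(16 - 5) = -5*11 = -55)
A = -1 (A = -11 + 10 = -1)
(-((a(D(2), 5) + 42) + 26))*A = -((-55 + 42) + 26)*(-1) = -(-13 + 26)*(-1) = -1*13*(-1) = -13*(-1) = 13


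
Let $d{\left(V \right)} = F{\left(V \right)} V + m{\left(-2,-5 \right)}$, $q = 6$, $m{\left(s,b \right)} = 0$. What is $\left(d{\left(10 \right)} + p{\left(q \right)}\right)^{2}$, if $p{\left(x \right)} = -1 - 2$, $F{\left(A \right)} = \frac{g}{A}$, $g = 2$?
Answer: $1$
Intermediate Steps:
$F{\left(A \right)} = \frac{2}{A}$
$d{\left(V \right)} = 2$ ($d{\left(V \right)} = \frac{2}{V} V + 0 = 2 + 0 = 2$)
$p{\left(x \right)} = -3$
$\left(d{\left(10 \right)} + p{\left(q \right)}\right)^{2} = \left(2 - 3\right)^{2} = \left(-1\right)^{2} = 1$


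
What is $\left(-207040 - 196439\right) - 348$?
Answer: $-403827$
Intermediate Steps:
$\left(-207040 - 196439\right) - 348 = -403479 - 348 = -403827$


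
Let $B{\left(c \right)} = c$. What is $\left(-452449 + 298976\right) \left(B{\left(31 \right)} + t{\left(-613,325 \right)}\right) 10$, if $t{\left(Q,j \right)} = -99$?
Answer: $104361640$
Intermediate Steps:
$\left(-452449 + 298976\right) \left(B{\left(31 \right)} + t{\left(-613,325 \right)}\right) 10 = \left(-452449 + 298976\right) \left(31 - 99\right) 10 = \left(-153473\right) \left(-68\right) 10 = 10436164 \cdot 10 = 104361640$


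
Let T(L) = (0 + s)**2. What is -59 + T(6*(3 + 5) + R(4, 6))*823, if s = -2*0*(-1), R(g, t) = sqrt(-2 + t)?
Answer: -59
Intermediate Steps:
s = 0 (s = 0*(-1) = 0)
T(L) = 0 (T(L) = (0 + 0)**2 = 0**2 = 0)
-59 + T(6*(3 + 5) + R(4, 6))*823 = -59 + 0*823 = -59 + 0 = -59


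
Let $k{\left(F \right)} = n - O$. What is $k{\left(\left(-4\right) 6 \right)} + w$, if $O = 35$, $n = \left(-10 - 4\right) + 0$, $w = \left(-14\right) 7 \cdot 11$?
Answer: $-1127$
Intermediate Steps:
$w = -1078$ ($w = \left(-98\right) 11 = -1078$)
$n = -14$ ($n = -14 + 0 = -14$)
$k{\left(F \right)} = -49$ ($k{\left(F \right)} = -14 - 35 = -49$)
$k{\left(\left(-4\right) 6 \right)} + w = -49 - 1078 = -1127$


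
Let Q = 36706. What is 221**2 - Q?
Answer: 12135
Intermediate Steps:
221**2 - Q = 221**2 - 1*36706 = 48841 - 36706 = 12135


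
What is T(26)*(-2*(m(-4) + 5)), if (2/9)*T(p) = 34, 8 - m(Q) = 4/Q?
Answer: -4284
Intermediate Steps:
m(Q) = 8 - 4/Q
T(p) = 153 (T(p) = (9/2)*34 = 153)
T(26)*(-2*(m(-4) + 5)) = 153*(-2*((8 - 4/(-4)) + 5)) = 153*(-2*((8 - 4*(-¼)) + 5)) = 153*(-2*((8 + 1) + 5)) = 153*(-2*(9 + 5)) = 153*(-2*14) = 153*(-28) = -4284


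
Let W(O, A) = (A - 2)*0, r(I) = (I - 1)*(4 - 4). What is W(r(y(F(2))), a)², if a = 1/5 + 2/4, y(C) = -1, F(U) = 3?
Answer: 0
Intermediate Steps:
r(I) = 0 (r(I) = (-1 + I)*0 = 0)
a = 7/10 (a = 1*(⅕) + 2*(¼) = ⅕ + ½ = 7/10 ≈ 0.70000)
W(O, A) = 0 (W(O, A) = (-2 + A)*0 = 0)
W(r(y(F(2))), a)² = 0² = 0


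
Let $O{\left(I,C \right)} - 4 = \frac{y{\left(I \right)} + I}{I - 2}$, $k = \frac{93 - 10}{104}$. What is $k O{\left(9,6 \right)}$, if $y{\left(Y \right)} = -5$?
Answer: $\frac{332}{91} \approx 3.6483$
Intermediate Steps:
$k = \frac{83}{104}$ ($k = 83 \cdot \frac{1}{104} = \frac{83}{104} \approx 0.79808$)
$O{\left(I,C \right)} = 4 + \frac{-5 + I}{-2 + I}$ ($O{\left(I,C \right)} = 4 + \frac{-5 + I}{I - 2} = 4 + \frac{-5 + I}{-2 + I}$)
$k O{\left(9,6 \right)} = \frac{83 \frac{-13 + 5 \cdot 9}{-2 + 9}}{104} = \frac{83 \frac{-13 + 45}{7}}{104} = \frac{83 \cdot \frac{1}{7} \cdot 32}{104} = \frac{83}{104} \cdot \frac{32}{7} = \frac{332}{91}$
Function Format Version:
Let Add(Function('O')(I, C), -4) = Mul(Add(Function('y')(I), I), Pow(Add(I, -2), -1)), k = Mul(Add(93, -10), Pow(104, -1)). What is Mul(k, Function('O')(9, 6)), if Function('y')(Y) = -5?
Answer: Rational(332, 91) ≈ 3.6483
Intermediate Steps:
k = Rational(83, 104) (k = Mul(83, Rational(1, 104)) = Rational(83, 104) ≈ 0.79808)
Function('O')(I, C) = Add(4, Mul(Pow(Add(-2, I), -1), Add(-5, I))) (Function('O')(I, C) = Add(4, Mul(Add(-5, I), Pow(Add(I, -2), -1))) = Add(4, Mul(Add(-5, I), Pow(Add(-2, I), -1))) = Add(4, Mul(Pow(Add(-2, I), -1), Add(-5, I))))
Mul(k, Function('O')(9, 6)) = Mul(Rational(83, 104), Mul(Pow(Add(-2, 9), -1), Add(-13, Mul(5, 9)))) = Mul(Rational(83, 104), Mul(Pow(7, -1), Add(-13, 45))) = Mul(Rational(83, 104), Mul(Rational(1, 7), 32)) = Mul(Rational(83, 104), Rational(32, 7)) = Rational(332, 91)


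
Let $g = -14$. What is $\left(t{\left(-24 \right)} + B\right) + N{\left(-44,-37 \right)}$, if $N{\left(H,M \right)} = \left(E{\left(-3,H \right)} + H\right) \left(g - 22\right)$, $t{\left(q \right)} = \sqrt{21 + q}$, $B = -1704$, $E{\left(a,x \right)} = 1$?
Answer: $-156 + i \sqrt{3} \approx -156.0 + 1.732 i$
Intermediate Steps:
$N{\left(H,M \right)} = -36 - 36 H$ ($N{\left(H,M \right)} = \left(1 + H\right) \left(-14 - 22\right) = \left(1 + H\right) \left(-36\right) = -36 - 36 H$)
$\left(t{\left(-24 \right)} + B\right) + N{\left(-44,-37 \right)} = \left(\sqrt{21 - 24} - 1704\right) - -1548 = \left(\sqrt{-3} - 1704\right) + \left(-36 + 1584\right) = \left(i \sqrt{3} - 1704\right) + 1548 = \left(-1704 + i \sqrt{3}\right) + 1548 = -156 + i \sqrt{3}$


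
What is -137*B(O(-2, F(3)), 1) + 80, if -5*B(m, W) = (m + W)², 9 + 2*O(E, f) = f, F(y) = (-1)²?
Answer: 1633/5 ≈ 326.60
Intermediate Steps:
F(y) = 1
O(E, f) = -9/2 + f/2
B(m, W) = -(W + m)²/5 (B(m, W) = -(m + W)²/5 = -(W + m)²/5)
-137*B(O(-2, F(3)), 1) + 80 = -(-137)*(1 + (-9/2 + (½)*1))²/5 + 80 = -(-137)*(1 + (-9/2 + ½))²/5 + 80 = -(-137)*(1 - 4)²/5 + 80 = -(-137)*(-3)²/5 + 80 = -(-137)*9/5 + 80 = -137*(-9/5) + 80 = 1233/5 + 80 = 1633/5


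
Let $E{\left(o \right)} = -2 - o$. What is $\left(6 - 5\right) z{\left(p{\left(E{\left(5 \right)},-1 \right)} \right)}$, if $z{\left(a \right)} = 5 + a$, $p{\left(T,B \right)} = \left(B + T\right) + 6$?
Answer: $3$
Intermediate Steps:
$p{\left(T,B \right)} = 6 + B + T$
$\left(6 - 5\right) z{\left(p{\left(E{\left(5 \right)},-1 \right)} \right)} = \left(6 - 5\right) \left(5 - 2\right) = 1 \left(5 - 2\right) = 1 \cdot 3 = 3$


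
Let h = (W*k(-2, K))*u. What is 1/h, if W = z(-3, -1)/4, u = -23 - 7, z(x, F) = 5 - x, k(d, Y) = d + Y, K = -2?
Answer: 1/240 ≈ 0.0041667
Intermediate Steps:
k(d, Y) = Y + d
u = -30
W = 2 (W = (5 - 1*(-3))/4 = (5 + 3)*(¼) = 8*(¼) = 2)
h = 240 (h = (2*(-2 - 2))*(-30) = (2*(-4))*(-30) = -8*(-30) = 240)
1/h = 1/240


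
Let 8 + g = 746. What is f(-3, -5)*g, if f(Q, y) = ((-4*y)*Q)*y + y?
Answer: 217710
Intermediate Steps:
g = 738 (g = -8 + 746 = 738)
f(Q, y) = y - 4*Q*y² (f(Q, y) = (-4*Q*y)*y + y = -4*Q*y² + y = y - 4*Q*y²)
f(-3, -5)*g = -5*(1 - 4*(-3)*(-5))*738 = -5*(1 - 60)*738 = -5*(-59)*738 = 295*738 = 217710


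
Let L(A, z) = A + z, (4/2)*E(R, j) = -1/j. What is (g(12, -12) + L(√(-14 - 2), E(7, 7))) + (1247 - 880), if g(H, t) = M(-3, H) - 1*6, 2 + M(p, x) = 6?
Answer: 5109/14 + 4*I ≈ 364.93 + 4.0*I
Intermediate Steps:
M(p, x) = 4 (M(p, x) = -2 + 6 = 4)
E(R, j) = -1/(2*j) (E(R, j) = (-1/j)/2 = -1/(2*j))
g(H, t) = -2 (g(H, t) = 4 - 1*6 = 4 - 6 = -2)
(g(12, -12) + L(√(-14 - 2), E(7, 7))) + (1247 - 880) = (-2 + (√(-14 - 2) - ½/7)) + (1247 - 880) = (-2 + (√(-16) - ½*⅐)) + 367 = (-2 + (4*I - 1/14)) + 367 = (-2 + (-1/14 + 4*I)) + 367 = (-29/14 + 4*I) + 367 = 5109/14 + 4*I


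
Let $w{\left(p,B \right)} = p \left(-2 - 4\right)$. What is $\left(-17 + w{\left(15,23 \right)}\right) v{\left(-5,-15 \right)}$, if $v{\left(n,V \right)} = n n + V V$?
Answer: $-26750$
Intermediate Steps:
$w{\left(p,B \right)} = - 6 p$ ($w{\left(p,B \right)} = p \left(-2 - 4\right) = p \left(-6\right) = - 6 p$)
$v{\left(n,V \right)} = V^{2} + n^{2}$ ($v{\left(n,V \right)} = n^{2} + V^{2} = V^{2} + n^{2}$)
$\left(-17 + w{\left(15,23 \right)}\right) v{\left(-5,-15 \right)} = \left(-17 - 90\right) \left(\left(-15\right)^{2} + \left(-5\right)^{2}\right) = \left(-17 - 90\right) \left(225 + 25\right) = \left(-107\right) 250 = -26750$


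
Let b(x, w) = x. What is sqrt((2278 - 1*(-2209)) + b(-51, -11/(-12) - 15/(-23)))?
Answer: 2*sqrt(1109) ≈ 66.603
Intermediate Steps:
sqrt((2278 - 1*(-2209)) + b(-51, -11/(-12) - 15/(-23))) = sqrt((2278 - 1*(-2209)) - 51) = sqrt((2278 + 2209) - 51) = sqrt(4487 - 51) = sqrt(4436) = 2*sqrt(1109)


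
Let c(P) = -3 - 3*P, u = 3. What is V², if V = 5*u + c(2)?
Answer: 36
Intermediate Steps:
V = 6 (V = 5*3 + (-3 - 3*2) = 15 + (-3 - 6) = 15 - 9 = 6)
V² = 6² = 36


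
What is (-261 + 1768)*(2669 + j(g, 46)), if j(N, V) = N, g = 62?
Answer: 4115617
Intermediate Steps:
(-261 + 1768)*(2669 + j(g, 46)) = (-261 + 1768)*(2669 + 62) = 1507*2731 = 4115617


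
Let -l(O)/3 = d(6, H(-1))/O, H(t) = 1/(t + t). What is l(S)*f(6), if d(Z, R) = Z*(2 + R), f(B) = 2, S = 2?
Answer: -27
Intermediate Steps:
H(t) = 1/(2*t)
l(O) = -27/O (l(O) = -3*6*(2 + (½)/(-1))/O = -3*6*(2 + (½)*(-1))/O = -3*6*(2 - ½)/O = -3*6*(3/2)/O = -27/O)
l(S)*f(6) = -27/2*2 = -27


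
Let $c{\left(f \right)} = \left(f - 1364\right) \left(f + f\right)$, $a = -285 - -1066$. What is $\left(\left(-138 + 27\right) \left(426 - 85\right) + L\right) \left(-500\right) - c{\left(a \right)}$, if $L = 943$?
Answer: $19364646$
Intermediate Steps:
$a = 781$ ($a = -285 + 1066 = 781$)
$c{\left(f \right)} = 2 f \left(-1364 + f\right)$ ($c{\left(f \right)} = \left(-1364 + f\right) 2 f = 2 f \left(-1364 + f\right)$)
$\left(\left(-138 + 27\right) \left(426 - 85\right) + L\right) \left(-500\right) - c{\left(a \right)} = \left(\left(-138 + 27\right) \left(426 - 85\right) + 943\right) \left(-500\right) - 2 \cdot 781 \left(-1364 + 781\right) = \left(\left(-111\right) 341 + 943\right) \left(-500\right) - 2 \cdot 781 \left(-583\right) = \left(-37851 + 943\right) \left(-500\right) - -910646 = \left(-36908\right) \left(-500\right) + 910646 = 18454000 + 910646 = 19364646$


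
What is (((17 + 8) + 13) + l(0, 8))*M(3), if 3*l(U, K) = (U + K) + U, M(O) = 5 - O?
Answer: 244/3 ≈ 81.333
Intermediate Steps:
l(U, K) = K/3 + 2*U/3 (l(U, K) = ((U + K) + U)/3 = ((K + U) + U)/3 = (K + 2*U)/3 = K/3 + 2*U/3)
(((17 + 8) + 13) + l(0, 8))*M(3) = (((17 + 8) + 13) + ((⅓)*8 + (⅔)*0))*(5 - 1*3) = ((25 + 13) + (8/3 + 0))*(5 - 3) = (38 + 8/3)*2 = (122/3)*2 = 244/3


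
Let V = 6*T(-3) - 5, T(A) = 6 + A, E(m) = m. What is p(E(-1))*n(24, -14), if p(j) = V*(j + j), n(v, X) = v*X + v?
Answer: 8112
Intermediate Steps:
V = 13 (V = 6*(6 - 3) - 5 = 6*3 - 5 = 18 - 5 = 13)
n(v, X) = v + X*v (n(v, X) = X*v + v = v + X*v)
p(j) = 26*j (p(j) = 13*(j + j) = 13*(2*j) = 26*j)
p(E(-1))*n(24, -14) = (26*(-1))*(24*(1 - 14)) = -624*(-13) = -26*(-312) = 8112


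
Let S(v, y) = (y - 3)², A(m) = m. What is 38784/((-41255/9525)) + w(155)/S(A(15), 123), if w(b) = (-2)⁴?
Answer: -66495159749/7425900 ≈ -8954.5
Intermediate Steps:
w(b) = 16
S(v, y) = (-3 + y)²
38784/((-41255/9525)) + w(155)/S(A(15), 123) = 38784/((-41255/9525)) + 16/((-3 + 123)²) = 38784/((-41255*1/9525)) + 16/(120²) = 38784/(-8251/1905) + 16/14400 = 38784*(-1905/8251) + 16*(1/14400) = -73883520/8251 + 1/900 = -66495159749/7425900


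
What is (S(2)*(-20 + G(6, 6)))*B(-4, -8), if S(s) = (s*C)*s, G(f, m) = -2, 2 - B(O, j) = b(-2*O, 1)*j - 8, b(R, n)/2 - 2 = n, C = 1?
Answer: -5104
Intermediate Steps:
b(R, n) = 4 + 2*n
B(O, j) = 10 - 6*j (B(O, j) = 2 - ((4 + 2*1)*j - 8) = 2 - ((4 + 2)*j - 8) = 2 - (6*j - 8) = 2 - (-8 + 6*j) = 2 + (8 - 6*j) = 10 - 6*j)
S(s) = s² (S(s) = (s*1)*s = s*s = s²)
(S(2)*(-20 + G(6, 6)))*B(-4, -8) = (2²*(-20 - 2))*(10 - 6*(-8)) = (4*(-22))*(10 + 48) = -88*58 = -5104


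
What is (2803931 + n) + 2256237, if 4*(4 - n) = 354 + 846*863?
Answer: 4877559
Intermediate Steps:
n = -182609 (n = 4 - (354 + 846*863)/4 = 4 - (354 + 730098)/4 = 4 - ¼*730452 = 4 - 182613 = -182609)
(2803931 + n) + 2256237 = (2803931 - 182609) + 2256237 = 2621322 + 2256237 = 4877559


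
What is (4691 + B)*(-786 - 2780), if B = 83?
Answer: -17024084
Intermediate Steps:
(4691 + B)*(-786 - 2780) = (4691 + 83)*(-786 - 2780) = 4774*(-3566) = -17024084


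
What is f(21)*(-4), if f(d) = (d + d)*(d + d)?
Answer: -7056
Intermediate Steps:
f(d) = 4*d² (f(d) = (2*d)*(2*d) = 4*d²)
f(21)*(-4) = (4*21²)*(-4) = (4*441)*(-4) = 1764*(-4) = -7056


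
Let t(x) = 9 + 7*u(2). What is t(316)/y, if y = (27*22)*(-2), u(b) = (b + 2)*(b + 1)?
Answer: -31/396 ≈ -0.078283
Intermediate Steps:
u(b) = (1 + b)*(2 + b) (u(b) = (2 + b)*(1 + b) = (1 + b)*(2 + b))
t(x) = 93 (t(x) = 9 + 7*(2 + 2**2 + 3*2) = 9 + 7*(2 + 4 + 6) = 9 + 7*12 = 9 + 84 = 93)
y = -1188 (y = 594*(-2) = -1188)
t(316)/y = 93/(-1188) = 93*(-1/1188) = -31/396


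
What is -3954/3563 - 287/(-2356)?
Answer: -8293043/8394428 ≈ -0.98792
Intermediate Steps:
-3954/3563 - 287/(-2356) = -3954*1/3563 - 287*(-1/2356) = -3954/3563 + 287/2356 = -8293043/8394428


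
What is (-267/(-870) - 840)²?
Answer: 59297607121/84100 ≈ 7.0508e+5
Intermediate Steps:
(-267/(-870) - 840)² = (-267*(-1/870) - 840)² = (89/290 - 840)² = (-243511/290)² = 59297607121/84100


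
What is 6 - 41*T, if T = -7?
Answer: 293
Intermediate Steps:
6 - 41*T = 6 - 41*(-7) = 6 + 287 = 293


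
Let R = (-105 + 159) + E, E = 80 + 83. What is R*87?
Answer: 18879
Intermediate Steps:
E = 163
R = 217 (R = (-105 + 159) + 163 = 54 + 163 = 217)
R*87 = 217*87 = 18879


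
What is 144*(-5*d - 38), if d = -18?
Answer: 7488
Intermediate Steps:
144*(-5*d - 38) = 144*(-5*(-18) - 38) = 144*(90 - 38) = 144*52 = 7488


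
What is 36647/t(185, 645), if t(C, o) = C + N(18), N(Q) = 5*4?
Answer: 36647/205 ≈ 178.77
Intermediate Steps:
N(Q) = 20
t(C, o) = 20 + C (t(C, o) = C + 20 = 20 + C)
36647/t(185, 645) = 36647/(20 + 185) = 36647/205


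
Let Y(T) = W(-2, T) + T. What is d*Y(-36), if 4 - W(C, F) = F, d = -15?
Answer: -60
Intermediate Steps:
W(C, F) = 4 - F
Y(T) = 4 (Y(T) = (4 - T) + T = 4)
d*Y(-36) = -15*4 = -60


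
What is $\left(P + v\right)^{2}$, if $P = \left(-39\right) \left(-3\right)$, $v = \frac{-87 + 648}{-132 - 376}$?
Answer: $\frac{3466265625}{258064} \approx 13432.0$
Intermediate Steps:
$v = - \frac{561}{508}$ ($v = \frac{561}{-132 - 376} = \frac{561}{-508} = 561 \left(- \frac{1}{508}\right) = - \frac{561}{508} \approx -1.1043$)
$P = 117$
$\left(P + v\right)^{2} = \left(117 - \frac{561}{508}\right)^{2} = \left(\frac{58875}{508}\right)^{2} = \frac{3466265625}{258064}$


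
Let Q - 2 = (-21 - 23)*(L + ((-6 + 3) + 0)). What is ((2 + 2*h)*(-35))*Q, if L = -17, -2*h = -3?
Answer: -154350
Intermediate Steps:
h = 3/2 (h = -½*(-3) = 3/2 ≈ 1.5000)
Q = 882 (Q = 2 + (-21 - 23)*(-17 + ((-6 + 3) + 0)) = 2 - 44*(-17 + (-3 + 0)) = 2 - 44*(-17 - 3) = 2 - 44*(-20) = 2 + 880 = 882)
((2 + 2*h)*(-35))*Q = ((2 + 2*(3/2))*(-35))*882 = ((2 + 3)*(-35))*882 = (5*(-35))*882 = -175*882 = -154350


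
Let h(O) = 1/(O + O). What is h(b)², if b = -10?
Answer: 1/400 ≈ 0.0025000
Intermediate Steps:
h(O) = 1/(2*O)
h(b)² = ((½)/(-10))² = ((½)*(-⅒))² = (-1/20)² = 1/400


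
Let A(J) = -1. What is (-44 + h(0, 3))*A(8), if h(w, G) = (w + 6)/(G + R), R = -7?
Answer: 91/2 ≈ 45.500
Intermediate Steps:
h(w, G) = (6 + w)/(-7 + G) (h(w, G) = (w + 6)/(G - 7) = (6 + w)/(-7 + G))
(-44 + h(0, 3))*A(8) = (-44 + (6 + 0)/(-7 + 3))*(-1) = (-44 + 6/(-4))*(-1) = (-44 - 1/4*6)*(-1) = (-44 - 3/2)*(-1) = -91/2*(-1) = 91/2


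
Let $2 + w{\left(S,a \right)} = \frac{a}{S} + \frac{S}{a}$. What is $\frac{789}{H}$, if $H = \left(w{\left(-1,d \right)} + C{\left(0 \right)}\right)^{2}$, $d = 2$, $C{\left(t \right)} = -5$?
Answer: $\frac{3156}{361} \approx 8.7424$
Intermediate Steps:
$w{\left(S,a \right)} = -2 + \frac{S}{a} + \frac{a}{S}$ ($w{\left(S,a \right)} = -2 + \left(\frac{a}{S} + \frac{S}{a}\right) = -2 + \left(\frac{S}{a} + \frac{a}{S}\right) = -2 + \frac{S}{a} + \frac{a}{S}$)
$H = \frac{361}{4}$ ($H = \left(\left(-2 - \frac{1}{2} + \frac{2}{-1}\right) - 5\right)^{2} = \left(\left(-2 - \frac{1}{2} + 2 \left(-1\right)\right) - 5\right)^{2} = \left(\left(-2 - \frac{1}{2} - 2\right) - 5\right)^{2} = \left(- \frac{9}{2} - 5\right)^{2} = \left(- \frac{19}{2}\right)^{2} = \frac{361}{4} \approx 90.25$)
$\frac{789}{H} = \frac{789}{\frac{361}{4}} = 789 \cdot \frac{4}{361} = \frac{3156}{361}$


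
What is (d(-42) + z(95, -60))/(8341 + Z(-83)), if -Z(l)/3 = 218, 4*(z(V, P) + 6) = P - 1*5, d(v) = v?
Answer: -257/30748 ≈ -0.0083583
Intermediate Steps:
z(V, P) = -29/4 + P/4 (z(V, P) = -6 + (P - 1*5)/4 = -6 + (P - 5)/4 = -6 + (-5 + P)/4 = -6 + (-5/4 + P/4) = -29/4 + P/4)
Z(l) = -654 (Z(l) = -3*218 = -654)
(d(-42) + z(95, -60))/(8341 + Z(-83)) = (-42 + (-29/4 + (¼)*(-60)))/(8341 - 654) = (-42 + (-29/4 - 15))/7687 = (-42 - 89/4)*(1/7687) = -257/4*1/7687 = -257/30748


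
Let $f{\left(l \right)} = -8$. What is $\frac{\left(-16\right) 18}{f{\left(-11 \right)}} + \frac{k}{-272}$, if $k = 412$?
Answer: $\frac{2345}{68} \approx 34.485$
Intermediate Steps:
$\frac{\left(-16\right) 18}{f{\left(-11 \right)}} + \frac{k}{-272} = \frac{\left(-16\right) 18}{-8} + \frac{412}{-272} = \left(-288\right) \left(- \frac{1}{8}\right) + 412 \left(- \frac{1}{272}\right) = 36 - \frac{103}{68} = \frac{2345}{68}$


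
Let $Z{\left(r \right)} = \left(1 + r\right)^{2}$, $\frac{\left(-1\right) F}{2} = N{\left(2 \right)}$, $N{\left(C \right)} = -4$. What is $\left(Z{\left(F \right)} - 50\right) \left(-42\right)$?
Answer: $-1302$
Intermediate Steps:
$F = 8$ ($F = \left(-2\right) \left(-4\right) = 8$)
$\left(Z{\left(F \right)} - 50\right) \left(-42\right) = \left(\left(1 + 8\right)^{2} - 50\right) \left(-42\right) = \left(9^{2} - 50\right) \left(-42\right) = \left(81 - 50\right) \left(-42\right) = 31 \left(-42\right) = -1302$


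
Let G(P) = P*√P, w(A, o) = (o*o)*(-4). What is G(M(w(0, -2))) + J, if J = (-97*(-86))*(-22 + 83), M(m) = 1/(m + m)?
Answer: 508862 - I*√2/256 ≈ 5.0886e+5 - 0.0055243*I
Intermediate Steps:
w(A, o) = -4*o² (w(A, o) = o²*(-4) = -4*o²)
M(m) = 1/(2*m)
J = 508862 (J = 8342*61 = 508862)
G(P) = P^(3/2)
G(M(w(0, -2))) + J = (1/(2*((-4*(-2)²))))^(3/2) + 508862 = (1/(2*((-4*4))))^(3/2) + 508862 = ((½)/(-16))^(3/2) + 508862 = ((½)*(-1/16))^(3/2) + 508862 = (-1/32)^(3/2) + 508862 = -I*√2/256 + 508862 = 508862 - I*√2/256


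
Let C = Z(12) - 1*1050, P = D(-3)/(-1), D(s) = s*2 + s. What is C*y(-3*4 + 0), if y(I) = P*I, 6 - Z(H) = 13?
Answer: 114156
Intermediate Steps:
D(s) = 3*s (D(s) = 2*s + s = 3*s)
Z(H) = -7 (Z(H) = 6 - 1*13 = 6 - 13 = -7)
P = 9 (P = (3*(-3))/(-1) = -9*(-1) = 9)
y(I) = 9*I
C = -1057 (C = -7 - 1*1050 = -7 - 1050 = -1057)
C*y(-3*4 + 0) = -9513*(-3*4 + 0) = -9513*(-12 + 0) = -9513*(-12) = -1057*(-108) = 114156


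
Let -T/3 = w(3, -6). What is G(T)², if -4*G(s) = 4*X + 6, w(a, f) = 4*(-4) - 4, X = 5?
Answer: 169/4 ≈ 42.250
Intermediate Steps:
w(a, f) = -20 (w(a, f) = -16 - 4 = -20)
T = 60 (T = -3*(-20) = 60)
G(s) = -13/2 (G(s) = -(4*5 + 6)/4 = -(20 + 6)/4 = -¼*26 = -13/2)
G(T)² = (-13/2)² = 169/4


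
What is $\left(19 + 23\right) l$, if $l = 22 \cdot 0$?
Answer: $0$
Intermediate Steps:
$l = 0$
$\left(19 + 23\right) l = \left(19 + 23\right) 0 = 42 \cdot 0 = 0$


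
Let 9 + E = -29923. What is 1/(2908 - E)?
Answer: 1/32840 ≈ 3.0451e-5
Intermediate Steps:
E = -29932 (E = -9 - 29923 = -29932)
1/(2908 - E) = 1/(2908 - 1*(-29932)) = 1/(2908 + 29932) = 1/32840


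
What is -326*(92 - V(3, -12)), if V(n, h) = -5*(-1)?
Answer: -28362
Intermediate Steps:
V(n, h) = 5
-326*(92 - V(3, -12)) = -326*(92 - 1*5) = -326*(92 - 5) = -326*87 = -28362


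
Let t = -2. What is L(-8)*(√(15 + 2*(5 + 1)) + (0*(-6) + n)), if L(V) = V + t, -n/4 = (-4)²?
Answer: 640 - 30*√3 ≈ 588.04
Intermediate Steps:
n = -64 (n = -4*(-4)² = -4*16 = -64)
L(V) = -2 + V (L(V) = V - 2 = -2 + V)
L(-8)*(√(15 + 2*(5 + 1)) + (0*(-6) + n)) = (-2 - 8)*(√(15 + 2*(5 + 1)) + (0*(-6) - 64)) = -10*(√(15 + 2*6) + (0 - 64)) = -10*(√(15 + 12) - 64) = -10*(√27 - 64) = -10*(3*√3 - 64) = -10*(-64 + 3*√3) = 640 - 30*√3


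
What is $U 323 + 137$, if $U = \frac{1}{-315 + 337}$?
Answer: $\frac{3337}{22} \approx 151.68$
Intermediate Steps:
$U = \frac{1}{22} \approx 0.045455$
$U 323 + 137 = \frac{1}{22} \cdot 323 + 137 = \frac{323}{22} + 137 = \frac{3337}{22}$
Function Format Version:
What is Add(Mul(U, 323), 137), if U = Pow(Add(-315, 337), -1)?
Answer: Rational(3337, 22) ≈ 151.68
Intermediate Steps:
U = Rational(1, 22) (U = Pow(22, -1) = Rational(1, 22) ≈ 0.045455)
Add(Mul(U, 323), 137) = Add(Mul(Rational(1, 22), 323), 137) = Add(Rational(323, 22), 137) = Rational(3337, 22)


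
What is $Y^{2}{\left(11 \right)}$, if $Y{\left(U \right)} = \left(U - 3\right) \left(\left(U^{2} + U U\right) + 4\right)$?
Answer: $3873024$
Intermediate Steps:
$Y{\left(U \right)} = \left(-3 + U\right) \left(4 + 2 U^{2}\right)$ ($Y{\left(U \right)} = \left(-3 + U\right) \left(\left(U^{2} + U^{2}\right) + 4\right) = \left(-3 + U\right) \left(2 U^{2} + 4\right) = \left(-3 + U\right) \left(4 + 2 U^{2}\right)$)
$Y^{2}{\left(11 \right)} = \left(-12 - 6 \cdot 11^{2} + 2 \cdot 11^{3} + 4 \cdot 11\right)^{2} = \left(-12 - 726 + 2 \cdot 1331 + 44\right)^{2} = \left(-12 - 726 + 2662 + 44\right)^{2} = 1968^{2} = 3873024$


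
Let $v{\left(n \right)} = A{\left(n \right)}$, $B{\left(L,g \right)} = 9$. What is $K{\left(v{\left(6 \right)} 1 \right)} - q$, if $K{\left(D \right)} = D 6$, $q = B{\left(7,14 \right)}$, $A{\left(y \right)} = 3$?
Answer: $9$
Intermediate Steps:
$v{\left(n \right)} = 3$
$q = 9$
$K{\left(D \right)} = 6 D$
$K{\left(v{\left(6 \right)} 1 \right)} - q = 6 \cdot 3 \cdot 1 - 9 = 6 \cdot 3 - 9 = 18 - 9 = 9$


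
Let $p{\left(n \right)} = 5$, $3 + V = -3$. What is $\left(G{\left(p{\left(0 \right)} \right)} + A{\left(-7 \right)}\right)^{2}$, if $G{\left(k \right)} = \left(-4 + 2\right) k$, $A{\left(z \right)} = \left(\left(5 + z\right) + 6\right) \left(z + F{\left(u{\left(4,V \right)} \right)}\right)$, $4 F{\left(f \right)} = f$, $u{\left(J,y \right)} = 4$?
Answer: $1156$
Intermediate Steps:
$V = -6$ ($V = -3 - 3 = -6$)
$F{\left(f \right)} = \frac{f}{4}$
$A{\left(z \right)} = \left(1 + z\right) \left(11 + z\right)$ ($A{\left(z \right)} = \left(\left(5 + z\right) + 6\right) \left(z + \frac{1}{4} \cdot 4\right) = \left(11 + z\right) \left(z + 1\right) = \left(11 + z\right) \left(1 + z\right) = \left(1 + z\right) \left(11 + z\right)$)
$G{\left(k \right)} = - 2 k$
$\left(G{\left(p{\left(0 \right)} \right)} + A{\left(-7 \right)}\right)^{2} = \left(\left(-2\right) 5 + \left(11 + \left(-7\right)^{2} + 12 \left(-7\right)\right)\right)^{2} = \left(-10 + \left(11 + 49 - 84\right)\right)^{2} = \left(-10 - 24\right)^{2} = \left(-34\right)^{2} = 1156$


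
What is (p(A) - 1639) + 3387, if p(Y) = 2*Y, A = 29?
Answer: 1806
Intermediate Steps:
(p(A) - 1639) + 3387 = (2*29 - 1639) + 3387 = (58 - 1639) + 3387 = -1581 + 3387 = 1806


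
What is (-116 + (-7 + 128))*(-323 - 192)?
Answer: -2575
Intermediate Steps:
(-116 + (-7 + 128))*(-323 - 192) = (-116 + 121)*(-515) = 5*(-515) = -2575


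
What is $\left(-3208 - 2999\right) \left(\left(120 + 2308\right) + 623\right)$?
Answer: $-18937557$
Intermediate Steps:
$\left(-3208 - 2999\right) \left(\left(120 + 2308\right) + 623\right) = - 6207 \left(2428 + 623\right) = \left(-6207\right) 3051 = -18937557$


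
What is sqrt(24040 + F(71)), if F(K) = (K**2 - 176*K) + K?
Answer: 4*sqrt(1041) ≈ 129.06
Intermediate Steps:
F(K) = K**2 - 175*K
sqrt(24040 + F(71)) = sqrt(24040 + 71*(-175 + 71)) = sqrt(24040 + 71*(-104)) = sqrt(24040 - 7384) = sqrt(16656) = 4*sqrt(1041)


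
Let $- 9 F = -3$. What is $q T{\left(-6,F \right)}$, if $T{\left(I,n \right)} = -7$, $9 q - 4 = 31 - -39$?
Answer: $- \frac{518}{9} \approx -57.556$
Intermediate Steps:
$F = \frac{1}{3}$ ($F = \left(- \frac{1}{9}\right) \left(-3\right) = \frac{1}{3} \approx 0.33333$)
$q = \frac{74}{9}$ ($q = \frac{4}{9} + \frac{31 - -39}{9} = \frac{4}{9} + \frac{31 + 39}{9} = \frac{4}{9} + \frac{1}{9} \cdot 70 = \frac{4}{9} + \frac{70}{9} = \frac{74}{9} \approx 8.2222$)
$q T{\left(-6,F \right)} = \frac{74}{9} \left(-7\right) = - \frac{518}{9}$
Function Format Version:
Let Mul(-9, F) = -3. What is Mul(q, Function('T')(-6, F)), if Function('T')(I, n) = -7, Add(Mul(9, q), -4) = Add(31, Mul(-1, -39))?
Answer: Rational(-518, 9) ≈ -57.556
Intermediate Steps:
F = Rational(1, 3) (F = Mul(Rational(-1, 9), -3) = Rational(1, 3) ≈ 0.33333)
q = Rational(74, 9) (q = Add(Rational(4, 9), Mul(Rational(1, 9), Add(31, Mul(-1, -39)))) = Add(Rational(4, 9), Mul(Rational(1, 9), Add(31, 39))) = Add(Rational(4, 9), Mul(Rational(1, 9), 70)) = Add(Rational(4, 9), Rational(70, 9)) = Rational(74, 9) ≈ 8.2222)
Mul(q, Function('T')(-6, F)) = Mul(Rational(74, 9), -7) = Rational(-518, 9)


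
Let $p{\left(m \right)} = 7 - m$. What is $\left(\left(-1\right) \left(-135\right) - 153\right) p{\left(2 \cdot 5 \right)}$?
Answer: $54$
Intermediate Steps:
$\left(\left(-1\right) \left(-135\right) - 153\right) p{\left(2 \cdot 5 \right)} = \left(\left(-1\right) \left(-135\right) - 153\right) \left(7 - 2 \cdot 5\right) = \left(135 - 153\right) \left(7 - 10\right) = - 18 \left(7 - 10\right) = \left(-18\right) \left(-3\right) = 54$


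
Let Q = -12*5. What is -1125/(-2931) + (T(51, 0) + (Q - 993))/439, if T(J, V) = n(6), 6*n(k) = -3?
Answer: -1729289/857806 ≈ -2.0159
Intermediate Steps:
n(k) = -½ (n(k) = (⅙)*(-3) = -½)
Q = -60
T(J, V) = -½
-1125/(-2931) + (T(51, 0) + (Q - 993))/439 = -1125/(-2931) + (-½ + (-60 - 993))/439 = -1125*(-1/2931) + (-½ - 1053)*(1/439) = 375/977 - 2107/2*1/439 = 375/977 - 2107/878 = -1729289/857806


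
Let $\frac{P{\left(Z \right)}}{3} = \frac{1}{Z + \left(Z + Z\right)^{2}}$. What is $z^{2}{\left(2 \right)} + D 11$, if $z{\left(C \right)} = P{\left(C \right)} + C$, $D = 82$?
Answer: $\frac{32641}{36} \approx 906.69$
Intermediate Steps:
$P{\left(Z \right)} = \frac{3}{Z + 4 Z^{2}}$ ($P{\left(Z \right)} = \frac{3}{Z + \left(Z + Z\right)^{2}} = \frac{3}{Z + \left(2 Z\right)^{2}} = \frac{3}{Z + 4 Z^{2}}$)
$z{\left(C \right)} = C + \frac{3}{C \left(1 + 4 C\right)}$ ($z{\left(C \right)} = \frac{3}{C \left(1 + 4 C\right)} + C = C + \frac{3}{C \left(1 + 4 C\right)}$)
$z^{2}{\left(2 \right)} + D 11 = \left(2 + \frac{3}{2 \left(1 + 4 \cdot 2\right)}\right)^{2} + 82 \cdot 11 = \left(2 + 3 \cdot \frac{1}{2} \frac{1}{1 + 8}\right)^{2} + 902 = \left(2 + 3 \cdot \frac{1}{2} \cdot \frac{1}{9}\right)^{2} + 902 = \left(2 + \frac{1}{6}\right)^{2} + 902 = \left(\frac{13}{6}\right)^{2} + 902 = \frac{169}{36} + 902 = \frac{32641}{36}$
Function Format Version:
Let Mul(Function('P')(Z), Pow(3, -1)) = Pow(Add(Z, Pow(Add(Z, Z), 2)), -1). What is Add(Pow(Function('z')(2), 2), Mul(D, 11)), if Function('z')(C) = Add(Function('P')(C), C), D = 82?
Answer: Rational(32641, 36) ≈ 906.69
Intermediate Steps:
Function('P')(Z) = Mul(3, Pow(Add(Z, Mul(4, Pow(Z, 2))), -1)) (Function('P')(Z) = Mul(3, Pow(Add(Z, Pow(Add(Z, Z), 2)), -1)) = Mul(3, Pow(Add(Z, Pow(Mul(2, Z), 2)), -1)) = Mul(3, Pow(Add(Z, Mul(4, Pow(Z, 2))), -1)))
Function('z')(C) = Add(C, Mul(3, Pow(C, -1), Pow(Add(1, Mul(4, C)), -1))) (Function('z')(C) = Add(Mul(3, Pow(C, -1), Pow(Add(1, Mul(4, C)), -1)), C) = Add(C, Mul(3, Pow(C, -1), Pow(Add(1, Mul(4, C)), -1))))
Add(Pow(Function('z')(2), 2), Mul(D, 11)) = Add(Pow(Add(2, Mul(3, Pow(2, -1), Pow(Add(1, Mul(4, 2)), -1))), 2), Mul(82, 11)) = Add(Pow(Add(2, Mul(3, Rational(1, 2), Pow(Add(1, 8), -1))), 2), 902) = Add(Pow(Add(2, Mul(3, Rational(1, 2), Pow(9, -1))), 2), 902) = Add(Pow(Add(2, Mul(3, Rational(1, 2), Rational(1, 9))), 2), 902) = Add(Pow(Add(2, Rational(1, 6)), 2), 902) = Add(Pow(Rational(13, 6), 2), 902) = Add(Rational(169, 36), 902) = Rational(32641, 36)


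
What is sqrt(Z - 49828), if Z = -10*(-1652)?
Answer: 2*I*sqrt(8327) ≈ 182.5*I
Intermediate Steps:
Z = 16520
sqrt(Z - 49828) = sqrt(16520 - 49828) = sqrt(-33308) = 2*I*sqrt(8327)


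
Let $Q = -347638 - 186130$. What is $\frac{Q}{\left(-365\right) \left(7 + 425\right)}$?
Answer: $\frac{66721}{19710} \approx 3.3851$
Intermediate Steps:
$Q = -533768$
$\frac{Q}{\left(-365\right) \left(7 + 425\right)} = - \frac{533768}{\left(-365\right) \left(7 + 425\right)} = - \frac{533768}{\left(-365\right) 432} = - \frac{533768}{-157680} = \left(-533768\right) \left(- \frac{1}{157680}\right) = \frac{66721}{19710}$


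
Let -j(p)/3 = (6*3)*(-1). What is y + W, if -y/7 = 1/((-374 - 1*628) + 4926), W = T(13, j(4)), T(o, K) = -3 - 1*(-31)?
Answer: 109865/3924 ≈ 27.998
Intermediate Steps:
j(p) = 54 (j(p) = -3*6*3*(-1) = -54*(-1) = -3*(-18) = 54)
T(o, K) = 28 (T(o, K) = -3 + 31 = 28)
W = 28
y = -7/3924 (y = -7/((-374 - 1*628) + 4926) = -7/((-374 - 628) + 4926) = -7/(-1002 + 4926) = -7/3924 ≈ -0.0017839)
y + W = -7/3924 + 28 = 109865/3924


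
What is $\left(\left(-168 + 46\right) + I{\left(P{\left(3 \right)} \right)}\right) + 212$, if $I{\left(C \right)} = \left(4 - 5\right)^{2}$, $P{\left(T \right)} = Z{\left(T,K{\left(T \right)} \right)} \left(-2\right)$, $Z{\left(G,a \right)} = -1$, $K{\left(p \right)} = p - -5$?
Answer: $91$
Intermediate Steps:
$K{\left(p \right)} = 5 + p$ ($K{\left(p \right)} = p + 5 = 5 + p$)
$P{\left(T \right)} = 2$ ($P{\left(T \right)} = \left(-1\right) \left(-2\right) = 2$)
$I{\left(C \right)} = 1$ ($I{\left(C \right)} = \left(4 - 5\right)^{2} = \left(-1\right)^{2} = 1$)
$\left(\left(-168 + 46\right) + I{\left(P{\left(3 \right)} \right)}\right) + 212 = \left(\left(-168 + 46\right) + 1\right) + 212 = \left(-122 + 1\right) + 212 = -121 + 212 = 91$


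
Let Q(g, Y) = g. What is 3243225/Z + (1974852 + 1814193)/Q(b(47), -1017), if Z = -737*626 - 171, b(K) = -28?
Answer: -1748860116285/12922924 ≈ -1.3533e+5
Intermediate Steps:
Z = -461533 (Z = -461362 - 171 = -461533)
3243225/Z + (1974852 + 1814193)/Q(b(47), -1017) = 3243225/(-461533) + (1974852 + 1814193)/(-28) = 3243225*(-1/461533) + 3789045*(-1/28) = -3243225/461533 - 3789045/28 = -1748860116285/12922924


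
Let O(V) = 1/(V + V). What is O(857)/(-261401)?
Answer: -1/448041314 ≈ -2.2319e-9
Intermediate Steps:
O(V) = 1/(2*V)
O(857)/(-261401) = ((1/2)/857)/(-261401) = ((1/2)*(1/857))*(-1/261401) = (1/1714)*(-1/261401) = -1/448041314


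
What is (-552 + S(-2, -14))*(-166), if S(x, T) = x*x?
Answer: 90968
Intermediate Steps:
S(x, T) = x**2
(-552 + S(-2, -14))*(-166) = (-552 + (-2)**2)*(-166) = (-552 + 4)*(-166) = -548*(-166) = 90968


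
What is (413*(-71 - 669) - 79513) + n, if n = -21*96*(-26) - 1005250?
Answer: -1337967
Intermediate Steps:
n = -952834 (n = -2016*(-26) - 1005250 = 52416 - 1005250 = -952834)
(413*(-71 - 669) - 79513) + n = (413*(-71 - 669) - 79513) - 952834 = (413*(-740) - 79513) - 952834 = (-305620 - 79513) - 952834 = -385133 - 952834 = -1337967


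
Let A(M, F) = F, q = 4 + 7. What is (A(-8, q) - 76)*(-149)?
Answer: 9685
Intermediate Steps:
q = 11
(A(-8, q) - 76)*(-149) = (11 - 76)*(-149) = -65*(-149) = 9685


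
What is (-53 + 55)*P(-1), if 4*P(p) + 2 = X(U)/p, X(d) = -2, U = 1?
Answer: 0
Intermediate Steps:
P(p) = -1/2 - 1/(2*p) (P(p) = -1/2 + (-2/p)/4 = -1/2 - 1/(2*p))
(-53 + 55)*P(-1) = (-53 + 55)*((1/2)*(-1 - 1*(-1))/(-1)) = 2*((1/2)*(-1)*(-1 + 1)) = 2*((1/2)*(-1)*0) = 2*0 = 0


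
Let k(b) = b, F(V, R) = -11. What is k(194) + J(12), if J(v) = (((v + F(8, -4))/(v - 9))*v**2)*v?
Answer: 770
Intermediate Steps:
J(v) = v**3*(-11 + v)/(-9 + v) (J(v) = (((v - 11)/(v - 9))*v**2)*v = (((-11 + v)/(-9 + v))*v**2)*v = (v**2*(-11 + v)/(-9 + v))*v = v**3*(-11 + v)/(-9 + v))
k(194) + J(12) = 194 + 12**3*(-11 + 12)/(-9 + 12) = 194 + 1728*1/3 = 194 + 1728*(1/3)*1 = 194 + 576 = 770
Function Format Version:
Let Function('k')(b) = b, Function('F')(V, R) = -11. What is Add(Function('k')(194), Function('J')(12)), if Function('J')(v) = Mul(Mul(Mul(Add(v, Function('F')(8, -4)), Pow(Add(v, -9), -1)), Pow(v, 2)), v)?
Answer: 770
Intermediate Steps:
Function('J')(v) = Mul(Pow(v, 3), Pow(Add(-9, v), -1), Add(-11, v)) (Function('J')(v) = Mul(Mul(Mul(Add(v, -11), Pow(Add(v, -9), -1)), Pow(v, 2)), v) = Mul(Mul(Mul(Add(-11, v), Pow(Add(-9, v), -1)), Pow(v, 2)), v) = Mul(Mul(Mul(Pow(Add(-9, v), -1), Add(-11, v)), Pow(v, 2)), v) = Mul(Mul(Pow(v, 2), Pow(Add(-9, v), -1), Add(-11, v)), v) = Mul(Pow(v, 3), Pow(Add(-9, v), -1), Add(-11, v)))
Add(Function('k')(194), Function('J')(12)) = Add(194, Mul(Pow(12, 3), Pow(Add(-9, 12), -1), Add(-11, 12))) = Add(194, Mul(1728, Pow(3, -1), 1)) = Add(194, Mul(1728, Rational(1, 3), 1)) = Add(194, 576) = 770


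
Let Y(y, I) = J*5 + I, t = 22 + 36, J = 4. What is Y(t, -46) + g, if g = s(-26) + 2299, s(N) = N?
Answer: 2247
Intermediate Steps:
g = 2273 (g = -26 + 2299 = 2273)
t = 58
Y(y, I) = 20 + I (Y(y, I) = 4*5 + I = 20 + I)
Y(t, -46) + g = (20 - 46) + 2273 = -26 + 2273 = 2247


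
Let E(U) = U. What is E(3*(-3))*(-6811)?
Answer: 61299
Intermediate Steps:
E(3*(-3))*(-6811) = (3*(-3))*(-6811) = -9*(-6811) = 61299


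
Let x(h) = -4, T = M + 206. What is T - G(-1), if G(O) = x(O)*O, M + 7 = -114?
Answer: 81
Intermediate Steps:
M = -121 (M = -7 - 114 = -121)
T = 85 (T = -121 + 206 = 85)
G(O) = -4*O
T - G(-1) = 85 - (-4)*(-1) = 85 - 1*4 = 85 - 4 = 81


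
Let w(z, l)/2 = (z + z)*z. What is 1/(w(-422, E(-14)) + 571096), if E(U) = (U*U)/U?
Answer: 1/1283432 ≈ 7.7916e-7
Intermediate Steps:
E(U) = U (E(U) = U²/U = U)
w(z, l) = 4*z² (w(z, l) = 2*((z + z)*z) = 2*((2*z)*z) = 2*(2*z²) = 4*z²)
1/(w(-422, E(-14)) + 571096) = 1/(4*(-422)² + 571096) = 1/(4*178084 + 571096) = 1/(712336 + 571096) = 1/1283432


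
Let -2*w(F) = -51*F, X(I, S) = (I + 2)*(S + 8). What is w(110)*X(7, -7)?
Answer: 25245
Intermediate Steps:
X(I, S) = (2 + I)*(8 + S)
w(F) = 51*F/2 (w(F) = -(-51)*F/2 = 51*F/2)
w(110)*X(7, -7) = ((51/2)*110)*(16 + 2*(-7) + 8*7 + 7*(-7)) = 2805*(16 - 14 + 56 - 49) = 2805*9 = 25245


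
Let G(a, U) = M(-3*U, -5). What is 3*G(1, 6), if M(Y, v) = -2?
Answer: -6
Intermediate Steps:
G(a, U) = -2
3*G(1, 6) = 3*(-2) = -6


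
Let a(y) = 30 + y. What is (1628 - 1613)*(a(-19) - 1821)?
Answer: -27150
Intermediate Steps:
(1628 - 1613)*(a(-19) - 1821) = (1628 - 1613)*((30 - 19) - 1821) = 15*(11 - 1821) = 15*(-1810) = -27150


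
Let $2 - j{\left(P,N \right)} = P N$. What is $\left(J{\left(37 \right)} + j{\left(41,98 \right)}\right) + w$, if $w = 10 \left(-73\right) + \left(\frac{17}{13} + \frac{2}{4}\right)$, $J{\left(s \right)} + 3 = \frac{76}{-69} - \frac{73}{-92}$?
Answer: $- \frac{17034031}{3588} \approx -4747.5$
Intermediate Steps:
$j{\left(P,N \right)} = 2 - N P$ ($j{\left(P,N \right)} = 2 - P N = 2 - N P$)
$J{\left(s \right)} = - \frac{913}{276}$ ($J{\left(s \right)} = -3 + \left(\frac{76}{-69} - \frac{73}{-92}\right) = -3 + \left(76 \left(- \frac{1}{69}\right) - - \frac{73}{92}\right) = -3 + \left(- \frac{76}{69} + \frac{73}{92}\right) = -3 - \frac{85}{276} = - \frac{913}{276}$)
$w = - \frac{18933}{26}$ ($w = -730 + \left(17 \cdot \frac{1}{13} + 2 \cdot \frac{1}{4}\right) = -730 + \left(\frac{17}{13} + \frac{1}{2}\right) = -730 + \frac{47}{26} = - \frac{18933}{26} \approx -728.19$)
$\left(J{\left(37 \right)} + j{\left(41,98 \right)}\right) + w = \left(- \frac{913}{276} + \left(2 - 98 \cdot 41\right)\right) - \frac{18933}{26} = \left(- \frac{913}{276} + \left(2 - 4018\right)\right) - \frac{18933}{26} = \left(- \frac{913}{276} - 4016\right) - \frac{18933}{26} = - \frac{1109329}{276} - \frac{18933}{26} = - \frac{17034031}{3588}$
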